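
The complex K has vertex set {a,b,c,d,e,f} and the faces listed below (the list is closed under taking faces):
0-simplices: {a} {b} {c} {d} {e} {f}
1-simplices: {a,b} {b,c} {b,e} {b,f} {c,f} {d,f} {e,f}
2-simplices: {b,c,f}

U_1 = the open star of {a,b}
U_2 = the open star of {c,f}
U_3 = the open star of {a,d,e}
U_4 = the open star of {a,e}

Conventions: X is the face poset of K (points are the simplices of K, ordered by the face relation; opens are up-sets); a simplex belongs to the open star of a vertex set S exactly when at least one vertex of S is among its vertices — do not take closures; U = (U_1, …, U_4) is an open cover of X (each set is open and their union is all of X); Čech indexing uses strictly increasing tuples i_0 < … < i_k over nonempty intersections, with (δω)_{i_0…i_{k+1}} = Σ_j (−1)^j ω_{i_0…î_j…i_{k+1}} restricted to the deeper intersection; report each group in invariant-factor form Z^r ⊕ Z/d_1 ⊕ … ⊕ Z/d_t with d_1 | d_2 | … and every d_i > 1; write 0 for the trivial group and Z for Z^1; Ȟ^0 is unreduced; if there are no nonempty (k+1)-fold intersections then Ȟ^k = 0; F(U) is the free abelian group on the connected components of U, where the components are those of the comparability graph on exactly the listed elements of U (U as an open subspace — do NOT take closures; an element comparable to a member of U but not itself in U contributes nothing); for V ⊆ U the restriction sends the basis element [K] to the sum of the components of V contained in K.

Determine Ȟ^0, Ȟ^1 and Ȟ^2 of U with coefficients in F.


nonempty overlaps:
  U1={{a},{b},{a,b},{b,c},{b,e},{b,f},{b,c,f}} U2={{c},{f},{b,c},{b,f},{c,f},{d,f},{e,f},{b,c,f}} U3={{a},{d},{e},{a,b},{b,e},{d,f},{e,f}} U4={{a},{e},{a,b},{b,e},{e,f}}
  U12={{b,c},{b,f},{b,c,f}} U13={{a},{a,b},{b,e}} U14={{a},{a,b},{b,e}} U23={{d,f},{e,f}} U24={{e,f}} U34={{a},{e},{a,b},{b,e},{e,f}}
  U134={{a},{a,b},{b,e}} U234={{e,f}}
components per intersection:
  U1: {{a},{b},{a,b},{b,c},{b,e},{b,f},{b,c,f}}
  U2: {{c},{f},{b,c},{b,f},{c,f},{d,f},{e,f},{b,c,f}}
  U3: {{a},{a,b}} {{d},{d,f}} {{e},{b,e},{e,f}}
  U4: {{a},{a,b}} {{e},{b,e},{e,f}}
  U12: {{b,c},{b,f},{b,c,f}}
  U13: {{a},{a,b}} {{b,e}}
  U14: {{a},{a,b}} {{b,e}}
  U23: {{d,f}} {{e,f}}
  U24: {{e,f}}
  U34: {{a},{a,b}} {{e},{b,e},{e,f}}
  U134: {{a},{a,b}} {{b,e}}
  U234: {{e,f}}
C dims 7,10,3; δ0: rk 6, SNF 1^6; δ1: rk 3, SNF 1^3
degree 0: 7−6−0 = 1 → Ȟ^0 ≅ Z
degree 1: 10−3−6 = 1 → Ȟ^1 ≅ Z
degree 2: 3−0−3 = 0 → Ȟ^2 ≅ 0

Ȟ^0(U;F) ≅ Z, Ȟ^1(U;F) ≅ Z, Ȟ^2(U;F) ≅ 0


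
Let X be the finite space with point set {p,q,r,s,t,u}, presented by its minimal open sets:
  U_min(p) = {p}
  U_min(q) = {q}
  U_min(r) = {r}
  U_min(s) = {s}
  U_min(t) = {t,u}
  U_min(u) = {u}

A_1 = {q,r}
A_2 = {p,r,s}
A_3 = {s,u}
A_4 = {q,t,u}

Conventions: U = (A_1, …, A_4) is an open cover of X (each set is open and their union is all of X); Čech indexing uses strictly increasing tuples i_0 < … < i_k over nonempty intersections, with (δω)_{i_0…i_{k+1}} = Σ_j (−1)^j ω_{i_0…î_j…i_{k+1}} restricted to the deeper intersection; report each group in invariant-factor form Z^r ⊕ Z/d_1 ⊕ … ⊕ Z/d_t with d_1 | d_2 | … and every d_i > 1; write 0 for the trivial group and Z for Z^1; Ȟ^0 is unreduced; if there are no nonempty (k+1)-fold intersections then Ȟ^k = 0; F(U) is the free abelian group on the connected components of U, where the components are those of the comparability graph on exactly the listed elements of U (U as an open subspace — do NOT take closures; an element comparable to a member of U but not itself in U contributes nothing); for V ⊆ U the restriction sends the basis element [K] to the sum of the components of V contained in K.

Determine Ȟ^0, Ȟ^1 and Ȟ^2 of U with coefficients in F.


nonempty overlaps:
  A12={r} A14={q} A23={s} A34={u}
components per intersection:
  A1: {q} {r}
  A2: {p} {r} {s}
  A3: {s} {u}
  A4: {q} {t,u}
  A12: {r}
  A14: {q}
  A23: {s}
  A34: {u}
C dims 9,4; δ0: rk 4, SNF 1^4
degree 0: 9−4−0 = 5 → Ȟ^0 ≅ Z^5
degree 1: 4−0−4 = 0 → Ȟ^1 ≅ 0
degree 2: 0−0−0 = 0 → Ȟ^2 ≅ 0

Ȟ^0 = Z^5, Ȟ^1 = 0 and Ȟ^2 = 0


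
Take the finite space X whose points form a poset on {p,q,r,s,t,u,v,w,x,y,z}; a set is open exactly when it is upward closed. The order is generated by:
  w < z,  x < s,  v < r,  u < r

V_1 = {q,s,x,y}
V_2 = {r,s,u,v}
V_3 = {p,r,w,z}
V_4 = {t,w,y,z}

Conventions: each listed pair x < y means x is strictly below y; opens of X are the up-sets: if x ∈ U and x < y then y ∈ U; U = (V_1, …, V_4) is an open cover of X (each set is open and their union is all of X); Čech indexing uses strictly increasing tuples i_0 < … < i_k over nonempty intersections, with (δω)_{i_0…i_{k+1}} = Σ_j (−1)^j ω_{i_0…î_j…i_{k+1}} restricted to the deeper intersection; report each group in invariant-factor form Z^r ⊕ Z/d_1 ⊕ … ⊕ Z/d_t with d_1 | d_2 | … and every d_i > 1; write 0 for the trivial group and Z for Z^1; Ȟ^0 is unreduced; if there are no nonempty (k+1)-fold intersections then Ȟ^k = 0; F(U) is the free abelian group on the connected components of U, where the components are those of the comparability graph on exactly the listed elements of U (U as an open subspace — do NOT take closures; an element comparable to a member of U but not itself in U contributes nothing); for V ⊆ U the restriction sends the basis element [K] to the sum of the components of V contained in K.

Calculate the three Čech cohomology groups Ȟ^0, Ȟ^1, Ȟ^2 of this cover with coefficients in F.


Ȟ^0 = Z^7, Ȟ^1 = 0, Ȟ^2 = 0

intersection data:
  V12={s} V14={y} V23={r} V34={w,z}
components per intersection:
  V1: {q} {s,x} {y}
  V2: {r,u,v} {s}
  V3: {p} {r} {w,z}
  V4: {t} {w,z} {y}
  V12: {s}
  V14: {y}
  V23: {r}
  V34: {w,z}
C dims 11,4; δ0: rk 4, SNF 1^4
Ȟ^0 = (11 − 4) − 0 = 7, so Ȟ^0 ≅ Z^7
Ȟ^1 = (4 − 0) − 4 = 0, so Ȟ^1 ≅ 0
Ȟ^2 = (0 − 0) − 0 = 0, so Ȟ^2 ≅ 0


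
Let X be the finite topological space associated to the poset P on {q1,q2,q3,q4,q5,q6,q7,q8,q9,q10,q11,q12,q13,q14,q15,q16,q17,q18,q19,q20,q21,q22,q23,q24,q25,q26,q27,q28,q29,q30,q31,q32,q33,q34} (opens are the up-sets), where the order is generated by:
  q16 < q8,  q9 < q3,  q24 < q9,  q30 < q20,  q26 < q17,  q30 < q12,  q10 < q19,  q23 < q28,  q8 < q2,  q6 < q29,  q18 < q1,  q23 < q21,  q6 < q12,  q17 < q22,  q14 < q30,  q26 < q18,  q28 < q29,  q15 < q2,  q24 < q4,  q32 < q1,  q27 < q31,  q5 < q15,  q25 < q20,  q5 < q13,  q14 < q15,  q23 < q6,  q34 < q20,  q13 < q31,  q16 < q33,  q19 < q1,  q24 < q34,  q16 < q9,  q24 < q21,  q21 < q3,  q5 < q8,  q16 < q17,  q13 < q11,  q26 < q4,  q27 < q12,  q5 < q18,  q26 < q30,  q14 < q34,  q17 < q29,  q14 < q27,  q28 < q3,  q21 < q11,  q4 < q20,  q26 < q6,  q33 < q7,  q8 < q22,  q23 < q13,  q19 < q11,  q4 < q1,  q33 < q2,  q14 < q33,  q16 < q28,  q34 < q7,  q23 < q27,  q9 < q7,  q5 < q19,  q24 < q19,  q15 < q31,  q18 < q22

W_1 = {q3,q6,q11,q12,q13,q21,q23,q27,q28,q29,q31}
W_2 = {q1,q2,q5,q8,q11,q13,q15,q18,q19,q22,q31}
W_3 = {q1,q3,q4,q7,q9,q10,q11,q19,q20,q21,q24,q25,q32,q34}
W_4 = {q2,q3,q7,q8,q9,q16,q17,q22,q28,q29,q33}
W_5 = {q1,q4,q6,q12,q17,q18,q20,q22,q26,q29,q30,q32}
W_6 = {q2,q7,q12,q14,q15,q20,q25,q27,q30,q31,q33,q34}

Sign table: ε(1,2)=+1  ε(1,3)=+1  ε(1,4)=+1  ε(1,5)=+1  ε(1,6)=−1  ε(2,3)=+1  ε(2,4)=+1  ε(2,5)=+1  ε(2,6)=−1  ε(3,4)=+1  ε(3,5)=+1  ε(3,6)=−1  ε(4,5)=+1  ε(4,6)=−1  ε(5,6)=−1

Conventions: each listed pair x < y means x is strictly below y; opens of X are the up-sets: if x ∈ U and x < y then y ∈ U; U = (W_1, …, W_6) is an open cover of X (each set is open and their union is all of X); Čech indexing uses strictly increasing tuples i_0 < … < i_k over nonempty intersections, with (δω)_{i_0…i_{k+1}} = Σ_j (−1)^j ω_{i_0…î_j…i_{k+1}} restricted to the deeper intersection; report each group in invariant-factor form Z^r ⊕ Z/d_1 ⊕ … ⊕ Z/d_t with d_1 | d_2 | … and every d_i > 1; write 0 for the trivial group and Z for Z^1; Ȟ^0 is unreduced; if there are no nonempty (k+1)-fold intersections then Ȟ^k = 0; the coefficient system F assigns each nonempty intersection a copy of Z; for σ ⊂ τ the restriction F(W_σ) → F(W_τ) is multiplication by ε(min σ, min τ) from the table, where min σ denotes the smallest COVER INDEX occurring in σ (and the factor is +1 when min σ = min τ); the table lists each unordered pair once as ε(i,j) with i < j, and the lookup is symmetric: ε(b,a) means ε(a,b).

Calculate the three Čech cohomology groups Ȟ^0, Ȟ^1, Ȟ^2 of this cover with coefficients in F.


nonempty intersections:
  W12={q11,q13,q31} W13={q3,q11,q21} W14={q3,q28,q29} W15={q6,q12,q29} W16={q12,q27,q31} W23={q1,q11,q19} W24={q2,q8,q22} W25={q1,q18,q22} W26={q2,q15,q31} W34={q3,q7,q9} W35={q1,q4,q20,q32} W36={q7,q20,q25,q34} W45={q17,q22,q29} W46={q2,q7,q33} W56={q12,q20,q30}
  W123={q11} W126={q31} W134={q3} W145={q29} W156={q12} W235={q1} W245={q22} W246={q2} W346={q7} W356={q20}
C dims 6,15,10; δ0: rk 5, SNF 1^5; δ1: rk 10, SNF 1^9·2
Ȟ^0: (6−5)−0=1 ⇒ Z
Ȟ^1: (15−10)−5=0 ⇒ 0
Ȟ^2: (10−0)−10=0 plus torsion [2] ⇒ Z/2

Ȟ^0 ≅ Z, Ȟ^1 ≅ 0, Ȟ^2 ≅ Z/2


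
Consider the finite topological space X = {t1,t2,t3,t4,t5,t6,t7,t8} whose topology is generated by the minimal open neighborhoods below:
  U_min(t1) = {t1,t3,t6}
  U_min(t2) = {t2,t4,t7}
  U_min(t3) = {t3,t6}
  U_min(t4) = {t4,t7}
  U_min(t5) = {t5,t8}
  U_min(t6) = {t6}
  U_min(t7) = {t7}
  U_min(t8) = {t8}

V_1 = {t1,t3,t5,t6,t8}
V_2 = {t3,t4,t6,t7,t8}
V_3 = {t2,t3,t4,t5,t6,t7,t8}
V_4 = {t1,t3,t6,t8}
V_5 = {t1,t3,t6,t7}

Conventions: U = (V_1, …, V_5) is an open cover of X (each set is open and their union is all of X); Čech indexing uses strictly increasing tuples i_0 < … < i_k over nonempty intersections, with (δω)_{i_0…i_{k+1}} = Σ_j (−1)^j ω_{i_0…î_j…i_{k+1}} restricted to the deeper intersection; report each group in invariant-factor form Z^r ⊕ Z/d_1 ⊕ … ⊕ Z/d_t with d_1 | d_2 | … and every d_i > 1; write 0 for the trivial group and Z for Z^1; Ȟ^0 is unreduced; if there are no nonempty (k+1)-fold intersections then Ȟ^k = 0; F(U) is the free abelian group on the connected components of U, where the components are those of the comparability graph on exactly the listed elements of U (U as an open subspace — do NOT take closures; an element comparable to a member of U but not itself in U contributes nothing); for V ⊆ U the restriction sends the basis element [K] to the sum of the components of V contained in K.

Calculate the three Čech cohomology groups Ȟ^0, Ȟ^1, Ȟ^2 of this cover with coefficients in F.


Ȟ^0 ≅ Z^3,  Ȟ^1 ≅ 0,  Ȟ^2 ≅ 0

cover nerve:
  V12={t3,t6,t8} V13={t3,t5,t6,t8} V14={t1,t3,t6,t8} V15={t1,t3,t6} V23={t3,t4,t6,t7,t8} V24={t3,t6,t8} V25={t3,t6,t7} V34={t3,t6,t8} V35={t3,t6,t7} V45={t1,t3,t6}
  V123={t3,t6,t8} V124={t3,t6,t8} V125={t3,t6} V134={t3,t6,t8} V135={t3,t6} V145={t1,t3,t6} V234={t3,t6,t8} V235={t3,t6,t7} V245={t3,t6} V345={t3,t6}
  V1234={t3,t6,t8} V1235={t3,t6} V1245={t3,t6} V1345={t3,t6} V2345={t3,t6}
  V12345={t3,t6}
components per intersection:
  V1: {t1,t3,t6} {t5,t8}
  V2: {t3,t6} {t4,t7} {t8}
  V3: {t2,t4,t7} {t3,t6} {t5,t8}
  V4: {t1,t3,t6} {t8}
  V5: {t1,t3,t6} {t7}
  V12: {t3,t6} {t8}
  V13: {t3,t6} {t5,t8}
  V14: {t1,t3,t6} {t8}
  V15: {t1,t3,t6}
  V23: {t3,t6} {t4,t7} {t8}
  V24: {t3,t6} {t8}
  V25: {t3,t6} {t7}
  V34: {t3,t6} {t8}
  V35: {t3,t6} {t7}
  V45: {t1,t3,t6}
  V123: {t3,t6} {t8}
  V124: {t3,t6} {t8}
  V125: {t3,t6}
  V134: {t3,t6} {t8}
  V135: {t3,t6}
  V145: {t1,t3,t6}
  V234: {t3,t6} {t8}
  V235: {t3,t6} {t7}
  V245: {t3,t6}
  V345: {t3,t6}
  V1234: {t3,t6} {t8}
  V1235: {t3,t6}
  V1245: {t3,t6}
  V1345: {t3,t6}
  V2345: {t3,t6}
  V12345: {t3,t6}
C dims 12,19,15,6; δ0: rk 9, SNF 1^9; δ1: rk 10, SNF 1^10; δ2: rk 5, SNF 1^5
Ȟ^0: (12−9)−0=3 ⇒ Z^3
Ȟ^1: (19−10)−9=0 ⇒ 0
Ȟ^2: (15−5)−10=0 ⇒ 0


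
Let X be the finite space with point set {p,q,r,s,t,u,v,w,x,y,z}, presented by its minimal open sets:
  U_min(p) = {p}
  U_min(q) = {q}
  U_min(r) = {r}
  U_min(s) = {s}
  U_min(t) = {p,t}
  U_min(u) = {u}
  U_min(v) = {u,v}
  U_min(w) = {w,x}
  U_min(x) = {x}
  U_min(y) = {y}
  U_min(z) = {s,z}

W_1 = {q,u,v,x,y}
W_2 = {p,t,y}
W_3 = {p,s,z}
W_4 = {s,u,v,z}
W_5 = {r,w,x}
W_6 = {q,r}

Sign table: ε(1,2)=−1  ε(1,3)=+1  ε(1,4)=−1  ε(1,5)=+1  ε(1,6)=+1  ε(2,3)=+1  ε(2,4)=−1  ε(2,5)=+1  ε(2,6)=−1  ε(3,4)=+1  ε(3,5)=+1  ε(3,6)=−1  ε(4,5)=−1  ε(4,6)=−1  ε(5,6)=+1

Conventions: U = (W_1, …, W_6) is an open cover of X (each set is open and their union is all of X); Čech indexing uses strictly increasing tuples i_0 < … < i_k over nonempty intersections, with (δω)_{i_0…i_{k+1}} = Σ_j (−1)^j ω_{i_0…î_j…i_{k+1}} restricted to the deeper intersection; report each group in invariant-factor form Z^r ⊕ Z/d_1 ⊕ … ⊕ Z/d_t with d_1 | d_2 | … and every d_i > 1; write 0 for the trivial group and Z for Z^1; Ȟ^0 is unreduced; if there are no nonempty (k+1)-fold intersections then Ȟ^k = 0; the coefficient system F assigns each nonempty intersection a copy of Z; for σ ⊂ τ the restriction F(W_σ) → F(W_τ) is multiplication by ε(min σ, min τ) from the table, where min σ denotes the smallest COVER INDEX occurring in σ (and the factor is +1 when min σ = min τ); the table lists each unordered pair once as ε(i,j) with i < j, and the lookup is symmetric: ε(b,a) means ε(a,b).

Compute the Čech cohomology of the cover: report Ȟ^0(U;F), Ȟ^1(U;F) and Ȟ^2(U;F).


nerve of the cover:
  W12={y} W14={u,v} W15={x} W16={q} W23={p} W34={s,z} W56={r}
C dims 6,7; δ0: rk 5, SNF 1^5
Ȟ^0 = (6 − 5) − 0 = 1, so Ȟ^0 ≅ Z
Ȟ^1 = (7 − 0) − 5 = 2, so Ȟ^1 ≅ Z^2
Ȟ^2 = (0 − 0) − 0 = 0, so Ȟ^2 ≅ 0

Ȟ^0 = Z,  Ȟ^1 = Z^2,  Ȟ^2 = 0


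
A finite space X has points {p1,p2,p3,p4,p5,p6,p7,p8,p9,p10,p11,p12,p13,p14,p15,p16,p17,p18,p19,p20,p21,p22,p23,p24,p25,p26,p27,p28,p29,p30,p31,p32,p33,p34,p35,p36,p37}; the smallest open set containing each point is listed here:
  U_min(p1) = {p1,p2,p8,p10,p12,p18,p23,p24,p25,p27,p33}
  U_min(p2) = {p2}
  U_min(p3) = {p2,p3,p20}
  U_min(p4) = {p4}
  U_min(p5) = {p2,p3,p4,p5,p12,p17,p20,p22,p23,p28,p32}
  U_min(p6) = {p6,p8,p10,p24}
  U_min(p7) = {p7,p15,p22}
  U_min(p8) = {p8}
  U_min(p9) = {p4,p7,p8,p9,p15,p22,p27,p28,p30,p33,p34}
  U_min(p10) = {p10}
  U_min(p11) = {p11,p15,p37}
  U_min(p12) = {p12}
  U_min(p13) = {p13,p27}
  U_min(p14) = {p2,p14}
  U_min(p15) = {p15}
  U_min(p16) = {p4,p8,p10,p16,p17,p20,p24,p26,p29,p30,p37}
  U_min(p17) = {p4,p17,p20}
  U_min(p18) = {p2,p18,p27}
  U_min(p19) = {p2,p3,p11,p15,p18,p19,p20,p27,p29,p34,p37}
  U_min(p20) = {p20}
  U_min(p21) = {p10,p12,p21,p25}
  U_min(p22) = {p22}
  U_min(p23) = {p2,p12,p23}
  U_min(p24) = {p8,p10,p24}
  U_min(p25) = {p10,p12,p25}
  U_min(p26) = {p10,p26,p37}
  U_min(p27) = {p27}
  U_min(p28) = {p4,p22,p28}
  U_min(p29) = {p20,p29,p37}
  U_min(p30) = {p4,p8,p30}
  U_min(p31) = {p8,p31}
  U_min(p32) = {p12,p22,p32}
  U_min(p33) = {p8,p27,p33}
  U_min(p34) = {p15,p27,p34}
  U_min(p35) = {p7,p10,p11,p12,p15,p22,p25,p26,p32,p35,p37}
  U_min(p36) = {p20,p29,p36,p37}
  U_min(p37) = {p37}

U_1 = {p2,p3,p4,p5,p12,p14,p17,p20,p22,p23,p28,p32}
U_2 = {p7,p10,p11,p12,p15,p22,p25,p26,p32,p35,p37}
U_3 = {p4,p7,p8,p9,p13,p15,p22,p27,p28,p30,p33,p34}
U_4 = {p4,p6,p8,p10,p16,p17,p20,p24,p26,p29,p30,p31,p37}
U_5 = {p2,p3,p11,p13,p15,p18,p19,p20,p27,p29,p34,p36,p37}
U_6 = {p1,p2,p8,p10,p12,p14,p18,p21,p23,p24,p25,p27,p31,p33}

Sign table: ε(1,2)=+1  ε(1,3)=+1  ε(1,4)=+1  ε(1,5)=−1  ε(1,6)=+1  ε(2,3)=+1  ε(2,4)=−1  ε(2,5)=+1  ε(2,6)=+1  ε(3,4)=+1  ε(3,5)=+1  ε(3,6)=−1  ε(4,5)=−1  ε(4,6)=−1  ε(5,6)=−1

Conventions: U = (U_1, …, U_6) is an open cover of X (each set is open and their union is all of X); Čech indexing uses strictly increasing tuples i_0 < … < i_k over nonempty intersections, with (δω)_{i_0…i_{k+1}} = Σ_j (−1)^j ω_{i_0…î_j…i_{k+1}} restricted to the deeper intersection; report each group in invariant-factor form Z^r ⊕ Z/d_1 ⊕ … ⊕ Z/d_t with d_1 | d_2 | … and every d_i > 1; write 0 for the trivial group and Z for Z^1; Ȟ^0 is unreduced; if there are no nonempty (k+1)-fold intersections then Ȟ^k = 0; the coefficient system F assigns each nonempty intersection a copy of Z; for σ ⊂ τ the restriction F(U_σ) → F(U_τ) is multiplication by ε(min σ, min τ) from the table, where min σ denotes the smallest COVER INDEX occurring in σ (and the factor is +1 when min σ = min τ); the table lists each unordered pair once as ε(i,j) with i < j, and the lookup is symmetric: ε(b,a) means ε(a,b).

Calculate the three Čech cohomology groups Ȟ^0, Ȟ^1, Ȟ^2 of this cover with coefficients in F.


intersection data:
  U12={p12,p22,p32} U13={p4,p22,p28} U14={p4,p17,p20} U15={p2,p3,p20} U16={p2,p12,p14,p23} U23={p7,p15,p22} U24={p10,p26,p37} U25={p11,p15,p37} U26={p10,p12,p25} U34={p4,p8,p30} U35={p13,p15,p27,p34} U36={p8,p27,p33} U45={p20,p29,p37} U46={p8,p10,p24,p31} U56={p2,p18,p27}
  U123={p22} U126={p12} U134={p4} U145={p20} U156={p2} U235={p15} U245={p37} U246={p10} U346={p8} U356={p27}
C dims 6,15,10; δ0: rk 6, SNF 1^5·2; δ1: rk 9, SNF 1^9
Ȟ^0 = (6 − 6) − 0 = 0, so Ȟ^0 ≅ 0
Ȟ^1 = (15 − 9) − 6 = 0 plus torsion [2], so Ȟ^1 ≅ Z/2
Ȟ^2 = (10 − 0) − 9 = 1, so Ȟ^2 ≅ Z

Ȟ^0 = 0, Ȟ^1 = Z/2, Ȟ^2 = Z


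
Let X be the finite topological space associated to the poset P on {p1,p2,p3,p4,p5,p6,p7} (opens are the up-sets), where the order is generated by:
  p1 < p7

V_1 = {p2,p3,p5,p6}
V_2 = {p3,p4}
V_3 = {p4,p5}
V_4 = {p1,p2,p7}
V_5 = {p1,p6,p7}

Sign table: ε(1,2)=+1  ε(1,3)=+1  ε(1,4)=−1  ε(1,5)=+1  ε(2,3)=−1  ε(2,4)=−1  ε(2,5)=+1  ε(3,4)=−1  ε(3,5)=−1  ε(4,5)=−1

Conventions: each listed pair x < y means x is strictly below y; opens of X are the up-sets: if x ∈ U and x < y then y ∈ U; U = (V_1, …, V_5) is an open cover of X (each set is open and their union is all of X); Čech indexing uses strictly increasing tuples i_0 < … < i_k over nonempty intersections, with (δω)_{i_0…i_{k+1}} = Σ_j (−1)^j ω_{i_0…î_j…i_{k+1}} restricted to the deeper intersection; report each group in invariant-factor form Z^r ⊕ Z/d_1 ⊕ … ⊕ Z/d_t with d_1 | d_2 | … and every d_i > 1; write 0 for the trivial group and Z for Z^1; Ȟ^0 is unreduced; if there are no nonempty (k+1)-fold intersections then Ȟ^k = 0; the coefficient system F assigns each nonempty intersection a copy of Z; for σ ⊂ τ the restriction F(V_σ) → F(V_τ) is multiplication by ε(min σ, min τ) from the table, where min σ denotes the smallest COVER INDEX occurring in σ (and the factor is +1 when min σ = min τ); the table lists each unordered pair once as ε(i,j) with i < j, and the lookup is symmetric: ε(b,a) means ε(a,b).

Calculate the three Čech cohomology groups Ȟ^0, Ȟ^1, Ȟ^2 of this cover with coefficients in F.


nerve of the cover:
  V12={p3} V13={p5} V14={p2} V15={p6} V23={p4} V45={p1,p7}
C dims 5,6; δ0: rk 5, SNF 1^4·2
Ȟ^0 = (5 − 5) − 0 = 0, so Ȟ^0 ≅ 0
Ȟ^1 = (6 − 0) − 5 = 1 plus torsion [2], so Ȟ^1 ≅ Z ⊕ Z/2
Ȟ^2 = (0 − 0) − 0 = 0, so Ȟ^2 ≅ 0

Ȟ^0(U;F) ≅ 0, Ȟ^1(U;F) ≅ Z ⊕ Z/2, Ȟ^2(U;F) ≅ 0


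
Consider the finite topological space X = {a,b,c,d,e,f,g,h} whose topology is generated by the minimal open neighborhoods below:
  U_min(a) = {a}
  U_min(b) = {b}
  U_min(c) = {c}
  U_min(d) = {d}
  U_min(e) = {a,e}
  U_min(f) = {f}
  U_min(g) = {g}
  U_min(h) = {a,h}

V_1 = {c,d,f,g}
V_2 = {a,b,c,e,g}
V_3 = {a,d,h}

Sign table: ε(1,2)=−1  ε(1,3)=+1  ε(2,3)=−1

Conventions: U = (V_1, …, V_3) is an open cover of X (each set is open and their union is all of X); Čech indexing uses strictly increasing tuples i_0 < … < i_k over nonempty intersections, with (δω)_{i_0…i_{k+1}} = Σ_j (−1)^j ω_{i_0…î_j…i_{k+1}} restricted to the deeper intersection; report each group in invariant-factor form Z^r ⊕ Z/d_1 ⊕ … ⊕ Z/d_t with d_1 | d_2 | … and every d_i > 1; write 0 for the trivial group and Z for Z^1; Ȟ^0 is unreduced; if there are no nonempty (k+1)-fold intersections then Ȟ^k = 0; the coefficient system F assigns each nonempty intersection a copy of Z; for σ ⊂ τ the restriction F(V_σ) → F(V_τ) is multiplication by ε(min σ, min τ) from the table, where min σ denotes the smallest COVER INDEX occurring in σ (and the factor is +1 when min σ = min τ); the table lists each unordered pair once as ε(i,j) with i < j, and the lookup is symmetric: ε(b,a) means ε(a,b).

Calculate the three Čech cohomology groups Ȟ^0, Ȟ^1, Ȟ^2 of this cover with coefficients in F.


Ȟ^0 = Z, Ȟ^1 = Z and Ȟ^2 = 0

nonempty overlaps:
  V12={c,g} V13={d} V23={a}
C dims 3,3; δ0: rk 2, SNF 1^2
degree 0: 3−2−0 = 1 → Ȟ^0 ≅ Z
degree 1: 3−0−2 = 1 → Ȟ^1 ≅ Z
degree 2: 0−0−0 = 0 → Ȟ^2 ≅ 0


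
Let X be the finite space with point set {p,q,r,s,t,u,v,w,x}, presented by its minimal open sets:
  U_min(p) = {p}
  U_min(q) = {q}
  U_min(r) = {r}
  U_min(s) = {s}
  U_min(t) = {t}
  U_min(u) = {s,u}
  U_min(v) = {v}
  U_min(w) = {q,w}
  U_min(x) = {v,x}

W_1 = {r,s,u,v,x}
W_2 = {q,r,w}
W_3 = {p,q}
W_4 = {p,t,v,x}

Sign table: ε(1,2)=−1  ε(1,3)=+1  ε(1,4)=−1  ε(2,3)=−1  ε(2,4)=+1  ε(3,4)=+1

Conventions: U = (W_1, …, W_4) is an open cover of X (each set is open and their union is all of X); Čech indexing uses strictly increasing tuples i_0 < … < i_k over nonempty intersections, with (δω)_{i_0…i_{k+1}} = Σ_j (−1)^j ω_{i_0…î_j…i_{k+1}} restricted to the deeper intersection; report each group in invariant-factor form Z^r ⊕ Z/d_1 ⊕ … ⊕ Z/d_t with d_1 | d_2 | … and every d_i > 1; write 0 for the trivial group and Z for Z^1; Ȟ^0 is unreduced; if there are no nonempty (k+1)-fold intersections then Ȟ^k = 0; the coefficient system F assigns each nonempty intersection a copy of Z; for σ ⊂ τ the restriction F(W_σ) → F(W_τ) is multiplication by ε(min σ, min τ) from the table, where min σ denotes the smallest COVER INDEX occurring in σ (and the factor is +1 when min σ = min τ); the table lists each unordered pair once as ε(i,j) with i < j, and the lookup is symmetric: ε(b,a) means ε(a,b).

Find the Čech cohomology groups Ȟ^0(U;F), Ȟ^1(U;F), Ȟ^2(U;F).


nerve of the cover:
  W12={r} W14={v,x} W23={q} W34={p}
C dims 4,4; δ0: rk 4, SNF 1^3·2
Ȟ^0 = (4 − 4) − 0 = 0, so Ȟ^0 ≅ 0
Ȟ^1 = (4 − 0) − 4 = 0 plus torsion [2], so Ȟ^1 ≅ Z/2
Ȟ^2 = (0 − 0) − 0 = 0, so Ȟ^2 ≅ 0

Ȟ^0(U;F) ≅ 0,  Ȟ^1(U;F) ≅ Z/2,  Ȟ^2(U;F) ≅ 0


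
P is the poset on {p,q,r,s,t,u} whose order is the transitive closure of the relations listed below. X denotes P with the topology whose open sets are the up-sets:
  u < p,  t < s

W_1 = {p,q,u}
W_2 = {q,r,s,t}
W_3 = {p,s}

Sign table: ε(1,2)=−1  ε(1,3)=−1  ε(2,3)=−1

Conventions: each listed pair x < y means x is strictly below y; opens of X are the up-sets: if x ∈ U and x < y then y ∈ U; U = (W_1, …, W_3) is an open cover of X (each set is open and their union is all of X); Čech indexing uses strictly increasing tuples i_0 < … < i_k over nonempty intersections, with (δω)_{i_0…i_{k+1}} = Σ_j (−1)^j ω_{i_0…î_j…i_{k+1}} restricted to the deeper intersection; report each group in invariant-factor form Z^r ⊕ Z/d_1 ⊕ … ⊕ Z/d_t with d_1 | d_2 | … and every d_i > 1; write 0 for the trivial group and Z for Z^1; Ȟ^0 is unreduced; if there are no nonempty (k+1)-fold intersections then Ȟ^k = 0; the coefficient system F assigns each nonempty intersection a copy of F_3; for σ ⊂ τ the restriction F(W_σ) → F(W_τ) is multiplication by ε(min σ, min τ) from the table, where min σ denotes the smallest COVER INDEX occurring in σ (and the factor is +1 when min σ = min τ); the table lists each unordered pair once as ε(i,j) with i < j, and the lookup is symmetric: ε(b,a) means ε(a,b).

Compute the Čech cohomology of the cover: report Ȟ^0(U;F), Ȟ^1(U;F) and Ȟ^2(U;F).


nonempty intersections:
  W12={q} W13={p} W23={s}
C dims 3,3; δ0: rk_F3 3
Ȟ^0: (3−3)−0=0 ⇒ 0
Ȟ^1: (3−0)−3=0 ⇒ 0
Ȟ^2: (0−0)−0=0 ⇒ 0

Ȟ^0 = 0; Ȟ^1 = 0; Ȟ^2 = 0


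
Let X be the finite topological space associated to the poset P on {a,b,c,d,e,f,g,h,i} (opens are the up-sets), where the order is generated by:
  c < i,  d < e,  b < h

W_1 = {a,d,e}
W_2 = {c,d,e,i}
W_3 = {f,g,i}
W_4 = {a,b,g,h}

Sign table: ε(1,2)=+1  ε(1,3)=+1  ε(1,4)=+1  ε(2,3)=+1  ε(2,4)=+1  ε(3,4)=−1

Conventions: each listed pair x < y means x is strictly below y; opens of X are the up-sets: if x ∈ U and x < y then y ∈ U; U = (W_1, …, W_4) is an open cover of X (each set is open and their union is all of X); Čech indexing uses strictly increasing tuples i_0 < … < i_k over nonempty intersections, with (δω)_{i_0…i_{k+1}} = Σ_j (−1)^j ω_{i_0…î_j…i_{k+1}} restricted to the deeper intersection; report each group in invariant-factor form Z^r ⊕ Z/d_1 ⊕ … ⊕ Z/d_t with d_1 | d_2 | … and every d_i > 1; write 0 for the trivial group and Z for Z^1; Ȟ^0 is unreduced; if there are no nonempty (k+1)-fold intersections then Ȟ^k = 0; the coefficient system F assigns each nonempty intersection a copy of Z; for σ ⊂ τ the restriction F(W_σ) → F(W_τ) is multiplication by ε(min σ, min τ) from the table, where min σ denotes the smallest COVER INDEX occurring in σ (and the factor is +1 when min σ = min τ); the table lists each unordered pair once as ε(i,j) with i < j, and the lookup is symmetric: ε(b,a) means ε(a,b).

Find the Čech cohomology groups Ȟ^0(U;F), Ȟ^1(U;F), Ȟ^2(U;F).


cover nerve:
  W12={d,e} W14={a} W23={i} W34={g}
C dims 4,4; δ0: rk 4, SNF 1^3·2
Ȟ^0: (4−4)−0=0 ⇒ 0
Ȟ^1: (4−0)−4=0 plus torsion [2] ⇒ Z/2
Ȟ^2: (0−0)−0=0 ⇒ 0

Ȟ^0(U;F) ≅ 0, Ȟ^1(U;F) ≅ Z/2, Ȟ^2(U;F) ≅ 0


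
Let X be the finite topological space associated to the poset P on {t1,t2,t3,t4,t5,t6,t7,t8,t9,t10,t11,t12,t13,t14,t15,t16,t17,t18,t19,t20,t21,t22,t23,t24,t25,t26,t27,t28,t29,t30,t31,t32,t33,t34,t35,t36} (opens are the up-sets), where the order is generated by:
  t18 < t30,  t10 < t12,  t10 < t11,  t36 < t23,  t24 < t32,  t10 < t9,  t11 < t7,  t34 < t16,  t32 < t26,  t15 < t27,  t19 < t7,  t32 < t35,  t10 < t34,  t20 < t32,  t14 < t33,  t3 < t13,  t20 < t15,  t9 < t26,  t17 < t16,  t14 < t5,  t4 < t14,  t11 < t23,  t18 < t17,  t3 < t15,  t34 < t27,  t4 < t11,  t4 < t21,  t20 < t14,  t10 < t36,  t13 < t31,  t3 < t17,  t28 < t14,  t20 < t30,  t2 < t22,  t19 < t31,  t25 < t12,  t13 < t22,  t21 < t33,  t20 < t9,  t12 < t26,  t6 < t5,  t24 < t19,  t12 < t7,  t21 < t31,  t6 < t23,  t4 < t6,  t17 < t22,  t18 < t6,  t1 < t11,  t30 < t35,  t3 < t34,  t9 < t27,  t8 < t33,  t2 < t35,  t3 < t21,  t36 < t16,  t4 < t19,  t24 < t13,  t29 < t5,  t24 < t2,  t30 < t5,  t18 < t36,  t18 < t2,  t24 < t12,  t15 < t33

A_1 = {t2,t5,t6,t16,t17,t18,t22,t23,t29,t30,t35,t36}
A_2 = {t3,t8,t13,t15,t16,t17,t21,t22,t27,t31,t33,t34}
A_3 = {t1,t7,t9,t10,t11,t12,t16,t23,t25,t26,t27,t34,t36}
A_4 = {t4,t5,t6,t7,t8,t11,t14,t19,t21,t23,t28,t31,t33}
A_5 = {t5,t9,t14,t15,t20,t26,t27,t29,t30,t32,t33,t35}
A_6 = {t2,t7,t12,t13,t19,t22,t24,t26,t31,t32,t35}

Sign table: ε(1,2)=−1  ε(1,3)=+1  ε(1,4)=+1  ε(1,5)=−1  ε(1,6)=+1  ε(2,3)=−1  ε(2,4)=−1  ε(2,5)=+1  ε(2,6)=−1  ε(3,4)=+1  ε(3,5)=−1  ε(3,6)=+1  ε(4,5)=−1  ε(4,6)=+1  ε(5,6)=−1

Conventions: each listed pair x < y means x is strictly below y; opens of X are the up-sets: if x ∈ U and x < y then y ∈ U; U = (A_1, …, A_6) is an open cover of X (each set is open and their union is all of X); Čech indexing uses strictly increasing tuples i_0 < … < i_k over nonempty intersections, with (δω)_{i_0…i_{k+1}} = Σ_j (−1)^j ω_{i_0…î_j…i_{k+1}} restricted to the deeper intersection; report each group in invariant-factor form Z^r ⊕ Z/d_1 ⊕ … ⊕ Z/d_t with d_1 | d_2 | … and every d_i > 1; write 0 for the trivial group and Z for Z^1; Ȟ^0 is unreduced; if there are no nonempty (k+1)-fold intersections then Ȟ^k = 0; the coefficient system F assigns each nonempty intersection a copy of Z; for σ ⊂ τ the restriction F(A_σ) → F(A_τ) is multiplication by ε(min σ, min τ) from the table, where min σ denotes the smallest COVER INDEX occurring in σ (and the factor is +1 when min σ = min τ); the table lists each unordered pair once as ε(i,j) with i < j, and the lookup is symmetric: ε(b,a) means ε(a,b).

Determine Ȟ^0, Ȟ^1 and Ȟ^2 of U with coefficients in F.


intersection data:
  A12={t16,t17,t22} A13={t16,t23,t36} A14={t5,t6,t23} A15={t5,t29,t30,t35} A16={t2,t22,t35} A23={t16,t27,t34} A24={t8,t21,t31,t33} A25={t15,t27,t33} A26={t13,t22,t31} A34={t7,t11,t23} A35={t9,t26,t27} A36={t7,t12,t26} A45={t5,t14,t33} A46={t7,t19,t31} A56={t26,t32,t35}
  A123={t16} A126={t22} A134={t23} A145={t5} A156={t35} A235={t27} A245={t33} A246={t31} A346={t7} A356={t26}
C dims 6,15,10; δ0: rk 5, SNF 1^5; δ1: rk 10, SNF 1^9·2
Ȟ^0 = (6 − 5) − 0 = 1, so Ȟ^0 ≅ Z
Ȟ^1 = (15 − 10) − 5 = 0, so Ȟ^1 ≅ 0
Ȟ^2 = (10 − 0) − 10 = 0 plus torsion [2], so Ȟ^2 ≅ Z/2

Ȟ^0(U;F) ≅ Z, Ȟ^1(U;F) ≅ 0 and Ȟ^2(U;F) ≅ Z/2


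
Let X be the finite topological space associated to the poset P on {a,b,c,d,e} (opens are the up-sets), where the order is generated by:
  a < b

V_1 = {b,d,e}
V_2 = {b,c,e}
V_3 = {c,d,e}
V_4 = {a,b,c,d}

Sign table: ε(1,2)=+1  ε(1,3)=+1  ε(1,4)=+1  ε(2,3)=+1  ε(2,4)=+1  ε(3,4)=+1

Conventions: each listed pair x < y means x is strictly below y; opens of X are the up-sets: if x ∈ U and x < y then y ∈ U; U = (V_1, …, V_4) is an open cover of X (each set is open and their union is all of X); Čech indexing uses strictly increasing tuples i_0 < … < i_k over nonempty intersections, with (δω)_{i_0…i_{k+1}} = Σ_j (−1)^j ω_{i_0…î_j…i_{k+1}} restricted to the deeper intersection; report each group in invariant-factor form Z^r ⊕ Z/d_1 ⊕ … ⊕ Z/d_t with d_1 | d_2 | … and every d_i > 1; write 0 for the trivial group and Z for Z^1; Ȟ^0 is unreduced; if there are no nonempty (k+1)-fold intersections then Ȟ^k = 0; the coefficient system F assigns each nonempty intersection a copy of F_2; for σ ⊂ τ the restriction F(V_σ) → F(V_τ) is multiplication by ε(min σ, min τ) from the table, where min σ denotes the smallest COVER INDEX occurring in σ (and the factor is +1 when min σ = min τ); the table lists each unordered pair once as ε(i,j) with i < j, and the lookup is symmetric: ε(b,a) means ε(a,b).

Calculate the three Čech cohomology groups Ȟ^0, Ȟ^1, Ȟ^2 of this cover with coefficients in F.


nerve simplices:
  V12={b,e} V13={d,e} V14={b,d} V23={c,e} V24={b,c} V34={c,d}
  V123={e} V124={b} V134={d} V234={c}
C dims 4,6,4; δ0: rk_F2 3; δ1: rk_F2 3
degree 0: 4−3−0 = 1 → Ȟ^0 ≅ Z/2
degree 1: 6−3−3 = 0 → Ȟ^1 ≅ 0
degree 2: 4−0−3 = 1 → Ȟ^2 ≅ Z/2

Ȟ^0 ≅ Z/2, Ȟ^1 ≅ 0 and Ȟ^2 ≅ Z/2


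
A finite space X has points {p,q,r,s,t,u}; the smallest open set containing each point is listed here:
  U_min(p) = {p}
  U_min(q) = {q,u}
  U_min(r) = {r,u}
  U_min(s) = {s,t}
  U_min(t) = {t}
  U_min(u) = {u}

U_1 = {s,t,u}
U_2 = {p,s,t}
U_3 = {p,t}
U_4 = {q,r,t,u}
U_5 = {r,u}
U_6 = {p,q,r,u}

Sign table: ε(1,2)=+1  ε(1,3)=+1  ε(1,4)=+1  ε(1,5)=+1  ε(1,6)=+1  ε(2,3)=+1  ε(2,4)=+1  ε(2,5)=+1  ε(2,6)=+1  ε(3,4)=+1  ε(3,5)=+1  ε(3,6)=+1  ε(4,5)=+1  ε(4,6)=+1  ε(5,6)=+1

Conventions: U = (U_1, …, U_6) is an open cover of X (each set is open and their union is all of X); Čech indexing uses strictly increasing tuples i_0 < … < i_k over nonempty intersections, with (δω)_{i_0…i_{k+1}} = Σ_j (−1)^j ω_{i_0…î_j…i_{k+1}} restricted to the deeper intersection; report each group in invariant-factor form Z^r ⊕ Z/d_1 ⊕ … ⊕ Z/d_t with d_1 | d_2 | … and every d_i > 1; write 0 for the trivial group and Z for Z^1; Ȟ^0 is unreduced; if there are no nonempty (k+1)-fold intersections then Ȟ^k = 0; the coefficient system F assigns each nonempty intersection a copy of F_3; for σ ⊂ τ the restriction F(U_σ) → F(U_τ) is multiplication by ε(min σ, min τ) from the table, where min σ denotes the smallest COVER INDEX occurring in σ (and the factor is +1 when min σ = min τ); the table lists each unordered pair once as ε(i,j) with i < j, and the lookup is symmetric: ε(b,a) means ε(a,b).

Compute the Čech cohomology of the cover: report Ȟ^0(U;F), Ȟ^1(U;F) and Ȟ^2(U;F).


Ȟ^0(U;F) ≅ Z/3,  Ȟ^1(U;F) ≅ Z/3,  Ȟ^2(U;F) ≅ 0

nerve of the cover:
  U12={s,t} U13={t} U14={t,u} U15={u} U16={u} U23={p,t} U24={t} U26={p} U34={t} U36={p} U45={r,u} U46={q,r,u} U56={r,u}
  U123={t} U124={t} U134={t} U145={u} U146={u} U156={u} U234={t} U236={p} U456={r,u}
  U1234={t} U1456={u}
C dims 6,13,9,2; δ0: rk_F3 5; δ1: rk_F3 7; δ2: rk_F3 2
Ȟ^0 = (6 − 5) − 0 = 1, so Ȟ^0 ≅ Z/3
Ȟ^1 = (13 − 7) − 5 = 1, so Ȟ^1 ≅ Z/3
Ȟ^2 = (9 − 2) − 7 = 0, so Ȟ^2 ≅ 0


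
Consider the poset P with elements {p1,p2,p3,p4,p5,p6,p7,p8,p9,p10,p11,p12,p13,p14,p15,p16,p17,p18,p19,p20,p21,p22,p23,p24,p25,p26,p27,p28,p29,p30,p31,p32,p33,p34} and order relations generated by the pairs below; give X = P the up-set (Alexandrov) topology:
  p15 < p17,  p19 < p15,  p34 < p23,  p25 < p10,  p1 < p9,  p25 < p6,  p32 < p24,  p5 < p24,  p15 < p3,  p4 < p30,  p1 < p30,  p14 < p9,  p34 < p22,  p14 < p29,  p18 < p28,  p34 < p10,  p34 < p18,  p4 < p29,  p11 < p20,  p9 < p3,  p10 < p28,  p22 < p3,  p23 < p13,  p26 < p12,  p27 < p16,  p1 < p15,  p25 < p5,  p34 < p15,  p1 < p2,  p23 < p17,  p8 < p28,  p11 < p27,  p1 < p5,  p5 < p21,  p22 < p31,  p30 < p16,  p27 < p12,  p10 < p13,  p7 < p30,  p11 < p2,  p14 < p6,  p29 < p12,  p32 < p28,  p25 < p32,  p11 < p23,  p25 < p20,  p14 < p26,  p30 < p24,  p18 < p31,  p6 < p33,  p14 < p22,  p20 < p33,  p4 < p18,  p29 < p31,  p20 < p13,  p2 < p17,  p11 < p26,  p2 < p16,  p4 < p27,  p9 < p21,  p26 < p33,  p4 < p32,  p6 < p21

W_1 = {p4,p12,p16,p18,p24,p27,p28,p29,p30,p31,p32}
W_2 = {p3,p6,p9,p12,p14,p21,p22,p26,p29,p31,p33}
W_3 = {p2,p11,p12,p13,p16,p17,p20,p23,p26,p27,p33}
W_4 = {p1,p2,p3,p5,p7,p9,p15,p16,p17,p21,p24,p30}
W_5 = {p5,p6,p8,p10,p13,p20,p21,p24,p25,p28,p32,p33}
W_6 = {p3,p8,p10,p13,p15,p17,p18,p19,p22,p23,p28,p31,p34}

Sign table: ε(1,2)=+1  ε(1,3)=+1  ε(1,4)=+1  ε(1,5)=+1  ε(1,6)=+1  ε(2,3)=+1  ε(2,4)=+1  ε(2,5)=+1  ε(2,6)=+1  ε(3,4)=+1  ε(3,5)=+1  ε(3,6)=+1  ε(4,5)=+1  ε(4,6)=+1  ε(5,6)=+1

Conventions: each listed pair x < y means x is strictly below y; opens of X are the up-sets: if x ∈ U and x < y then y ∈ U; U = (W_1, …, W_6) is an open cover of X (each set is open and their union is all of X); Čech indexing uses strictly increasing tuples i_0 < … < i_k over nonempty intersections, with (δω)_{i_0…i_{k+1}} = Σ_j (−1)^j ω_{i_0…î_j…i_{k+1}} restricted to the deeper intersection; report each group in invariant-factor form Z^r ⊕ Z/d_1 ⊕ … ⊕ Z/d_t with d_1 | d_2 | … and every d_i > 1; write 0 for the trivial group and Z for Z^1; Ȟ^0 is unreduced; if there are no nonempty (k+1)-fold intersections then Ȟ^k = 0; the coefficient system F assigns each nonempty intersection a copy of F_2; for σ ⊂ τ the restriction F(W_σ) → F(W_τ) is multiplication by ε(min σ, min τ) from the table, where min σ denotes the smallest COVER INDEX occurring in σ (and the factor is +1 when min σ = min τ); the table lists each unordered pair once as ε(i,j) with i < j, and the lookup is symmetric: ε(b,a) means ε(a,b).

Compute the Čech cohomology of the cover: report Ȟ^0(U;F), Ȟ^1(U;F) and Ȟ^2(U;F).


Ȟ^0 ≅ Z/2,  Ȟ^1 ≅ Z/2,  Ȟ^2 ≅ Z/2

nerve simplices:
  W12={p12,p29,p31} W13={p12,p16,p27} W14={p16,p24,p30} W15={p24,p28,p32} W16={p18,p28,p31} W23={p12,p26,p33} W24={p3,p9,p21} W25={p6,p21,p33} W26={p3,p22,p31} W34={p2,p16,p17} W35={p13,p20,p33} W36={p13,p17,p23} W45={p5,p21,p24} W46={p3,p15,p17} W56={p8,p10,p13,p28}
  W123={p12} W126={p31} W134={p16} W145={p24} W156={p28} W235={p33} W245={p21} W246={p3} W346={p17} W356={p13}
C dims 6,15,10; δ0: rk_F2 5; δ1: rk_F2 9
degree 0: 6−5−0 = 1 → Ȟ^0 ≅ Z/2
degree 1: 15−9−5 = 1 → Ȟ^1 ≅ Z/2
degree 2: 10−0−9 = 1 → Ȟ^2 ≅ Z/2


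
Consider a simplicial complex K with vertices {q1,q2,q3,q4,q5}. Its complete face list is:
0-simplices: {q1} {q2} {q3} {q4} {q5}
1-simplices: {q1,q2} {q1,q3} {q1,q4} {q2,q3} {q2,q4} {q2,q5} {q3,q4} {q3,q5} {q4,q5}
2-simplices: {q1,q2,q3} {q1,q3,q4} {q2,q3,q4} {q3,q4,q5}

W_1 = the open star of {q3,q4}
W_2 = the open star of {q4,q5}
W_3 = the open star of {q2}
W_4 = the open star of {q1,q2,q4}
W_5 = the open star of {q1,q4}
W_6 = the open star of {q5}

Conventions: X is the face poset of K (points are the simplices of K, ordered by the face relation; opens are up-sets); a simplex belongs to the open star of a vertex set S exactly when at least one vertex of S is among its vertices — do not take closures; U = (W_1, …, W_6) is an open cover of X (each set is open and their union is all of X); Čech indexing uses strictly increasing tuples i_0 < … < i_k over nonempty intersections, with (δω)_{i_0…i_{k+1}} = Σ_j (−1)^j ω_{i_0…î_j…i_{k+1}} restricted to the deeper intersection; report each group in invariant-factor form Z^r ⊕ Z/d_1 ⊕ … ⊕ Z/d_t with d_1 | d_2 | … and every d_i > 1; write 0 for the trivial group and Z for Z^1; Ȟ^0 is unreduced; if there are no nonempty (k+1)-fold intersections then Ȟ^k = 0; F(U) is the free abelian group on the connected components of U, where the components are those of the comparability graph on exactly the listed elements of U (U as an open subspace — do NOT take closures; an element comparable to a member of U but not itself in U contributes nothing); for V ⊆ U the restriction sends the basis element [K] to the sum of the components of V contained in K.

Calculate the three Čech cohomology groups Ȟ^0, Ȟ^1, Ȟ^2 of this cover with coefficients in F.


Ȟ^0 ≅ Z; Ȟ^1 ≅ Z; Ȟ^2 ≅ 0

nonempty overlaps:
  W1={{q3},{q4},{q1,q3},{q1,q4},{q2,q3},{q2,q4},{q3,q4},{q3,q5},{q4,q5},{q1,q2,q3},{q1,q3,q4},{q2,q3,q4},{q3,q4,q5}} W2={{q4},{q5},{q1,q4},{q2,q4},{q2,q5},{q3,q4},{q3,q5},{q4,q5},{q1,q3,q4},{q2,q3,q4},{q3,q4,q5}} W3={{q2},{q1,q2},{q2,q3},{q2,q4},{q2,q5},{q1,q2,q3},{q2,q3,q4}} W4={{q1},{q2},{q4},{q1,q2},{q1,q3},{q1,q4},{q2,q3},{q2,q4},{q2,q5},{q3,q4},{q4,q5},{q1,q2,q3},{q1,q3,q4},{q2,q3,q4},{q3,q4,q5}} W5={{q1},{q4},{q1,q2},{q1,q3},{q1,q4},{q2,q4},{q3,q4},{q4,q5},{q1,q2,q3},{q1,q3,q4},{q2,q3,q4},{q3,q4,q5}} W6={{q5},{q2,q5},{q3,q5},{q4,q5},{q3,q4,q5}}
  W12={{q4},{q1,q4},{q2,q4},{q3,q4},{q3,q5},{q4,q5},{q1,q3,q4},{q2,q3,q4},{q3,q4,q5}} W13={{q2,q3},{q2,q4},{q1,q2,q3},{q2,q3,q4}} W14={{q4},{q1,q3},{q1,q4},{q2,q3},{q2,q4},{q3,q4},{q4,q5},{q1,q2,q3},{q1,q3,q4},{q2,q3,q4},{q3,q4,q5}} W15={{q4},{q1,q3},{q1,q4},{q2,q4},{q3,q4},{q4,q5},{q1,q2,q3},{q1,q3,q4},{q2,q3,q4},{q3,q4,q5}} W16={{q3,q5},{q4,q5},{q3,q4,q5}} W23={{q2,q4},{q2,q5},{q2,q3,q4}} W24={{q4},{q1,q4},{q2,q4},{q2,q5},{q3,q4},{q4,q5},{q1,q3,q4},{q2,q3,q4},{q3,q4,q5}} W25={{q4},{q1,q4},{q2,q4},{q3,q4},{q4,q5},{q1,q3,q4},{q2,q3,q4},{q3,q4,q5}} W26={{q5},{q2,q5},{q3,q5},{q4,q5},{q3,q4,q5}} W34={{q2},{q1,q2},{q2,q3},{q2,q4},{q2,q5},{q1,q2,q3},{q2,q3,q4}} W35={{q1,q2},{q2,q4},{q1,q2,q3},{q2,q3,q4}} W36={{q2,q5}} W45={{q1},{q4},{q1,q2},{q1,q3},{q1,q4},{q2,q4},{q3,q4},{q4,q5},{q1,q2,q3},{q1,q3,q4},{q2,q3,q4},{q3,q4,q5}} W46={{q2,q5},{q4,q5},{q3,q4,q5}} W56={{q4,q5},{q3,q4,q5}}
  W123={{q2,q4},{q2,q3,q4}} W124={{q4},{q1,q4},{q2,q4},{q3,q4},{q4,q5},{q1,q3,q4},{q2,q3,q4},{q3,q4,q5}} W125={{q4},{q1,q4},{q2,q4},{q3,q4},{q4,q5},{q1,q3,q4},{q2,q3,q4},{q3,q4,q5}} W126={{q3,q5},{q4,q5},{q3,q4,q5}} W134={{q2,q3},{q2,q4},{q1,q2,q3},{q2,q3,q4}} W135={{q2,q4},{q1,q2,q3},{q2,q3,q4}} W145={{q4},{q1,q3},{q1,q4},{q2,q4},{q3,q4},{q4,q5},{q1,q2,q3},{q1,q3,q4},{q2,q3,q4},{q3,q4,q5}} W146={{q4,q5},{q3,q4,q5}} W156={{q4,q5},{q3,q4,q5}} W234={{q2,q4},{q2,q5},{q2,q3,q4}} W235={{q2,q4},{q2,q3,q4}} W236={{q2,q5}} W245={{q4},{q1,q4},{q2,q4},{q3,q4},{q4,q5},{q1,q3,q4},{q2,q3,q4},{q3,q4,q5}} W246={{q2,q5},{q4,q5},{q3,q4,q5}} W256={{q4,q5},{q3,q4,q5}} W345={{q1,q2},{q2,q4},{q1,q2,q3},{q2,q3,q4}} W346={{q2,q5}} W456={{q4,q5},{q3,q4,q5}}
  W1234={{q2,q4},{q2,q3,q4}} W1235={{q2,q4},{q2,q3,q4}} W1245={{q4},{q1,q4},{q2,q4},{q3,q4},{q4,q5},{q1,q3,q4},{q2,q3,q4},{q3,q4,q5}} W1246={{q4,q5},{q3,q4,q5}} W1256={{q4,q5},{q3,q4,q5}} W1345={{q2,q4},{q1,q2,q3},{q2,q3,q4}} W1456={{q4,q5},{q3,q4,q5}} W2345={{q2,q4},{q2,q3,q4}} W2346={{q2,q5}} W2456={{q4,q5},{q3,q4,q5}}
  W12345={{q2,q4},{q2,q3,q4}} W12456={{q4,q5},{q3,q4,q5}}
components per intersection:
  W1: {{q3},{q4},{q1,q3},{q1,q4},{q2,q3},{q2,q4},{q3,q4},{q3,q5},{q4,q5},{q1,q2,q3},{q1,q3,q4},{q2,q3,q4},{q3,q4,q5}}
  W2: {{q4},{q5},{q1,q4},{q2,q4},{q2,q5},{q3,q4},{q3,q5},{q4,q5},{q1,q3,q4},{q2,q3,q4},{q3,q4,q5}}
  W3: {{q2},{q1,q2},{q2,q3},{q2,q4},{q2,q5},{q1,q2,q3},{q2,q3,q4}}
  W4: {{q1},{q2},{q4},{q1,q2},{q1,q3},{q1,q4},{q2,q3},{q2,q4},{q2,q5},{q3,q4},{q4,q5},{q1,q2,q3},{q1,q3,q4},{q2,q3,q4},{q3,q4,q5}}
  W5: {{q1},{q4},{q1,q2},{q1,q3},{q1,q4},{q2,q4},{q3,q4},{q4,q5},{q1,q2,q3},{q1,q3,q4},{q2,q3,q4},{q3,q4,q5}}
  W6: {{q5},{q2,q5},{q3,q5},{q4,q5},{q3,q4,q5}}
  W12: {{q4},{q1,q4},{q2,q4},{q3,q4},{q3,q5},{q4,q5},{q1,q3,q4},{q2,q3,q4},{q3,q4,q5}}
  W13: {{q2,q3},{q2,q4},{q1,q2,q3},{q2,q3,q4}}
  W14: {{q4},{q1,q3},{q1,q4},{q2,q3},{q2,q4},{q3,q4},{q4,q5},{q1,q2,q3},{q1,q3,q4},{q2,q3,q4},{q3,q4,q5}}
  W15: {{q4},{q1,q3},{q1,q4},{q2,q4},{q3,q4},{q4,q5},{q1,q2,q3},{q1,q3,q4},{q2,q3,q4},{q3,q4,q5}}
  W16: {{q3,q5},{q4,q5},{q3,q4,q5}}
  W23: {{q2,q4},{q2,q3,q4}} {{q2,q5}}
  W24: {{q4},{q1,q4},{q2,q4},{q3,q4},{q4,q5},{q1,q3,q4},{q2,q3,q4},{q3,q4,q5}} {{q2,q5}}
  W25: {{q4},{q1,q4},{q2,q4},{q3,q4},{q4,q5},{q1,q3,q4},{q2,q3,q4},{q3,q4,q5}}
  W26: {{q5},{q2,q5},{q3,q5},{q4,q5},{q3,q4,q5}}
  W34: {{q2},{q1,q2},{q2,q3},{q2,q4},{q2,q5},{q1,q2,q3},{q2,q3,q4}}
  W35: {{q1,q2},{q1,q2,q3}} {{q2,q4},{q2,q3,q4}}
  W36: {{q2,q5}}
  W45: {{q1},{q4},{q1,q2},{q1,q3},{q1,q4},{q2,q4},{q3,q4},{q4,q5},{q1,q2,q3},{q1,q3,q4},{q2,q3,q4},{q3,q4,q5}}
  W46: {{q2,q5}} {{q4,q5},{q3,q4,q5}}
  W56: {{q4,q5},{q3,q4,q5}}
  W123: {{q2,q4},{q2,q3,q4}}
  W124: {{q4},{q1,q4},{q2,q4},{q3,q4},{q4,q5},{q1,q3,q4},{q2,q3,q4},{q3,q4,q5}}
  W125: {{q4},{q1,q4},{q2,q4},{q3,q4},{q4,q5},{q1,q3,q4},{q2,q3,q4},{q3,q4,q5}}
  W126: {{q3,q5},{q4,q5},{q3,q4,q5}}
  W134: {{q2,q3},{q2,q4},{q1,q2,q3},{q2,q3,q4}}
  W135: {{q2,q4},{q2,q3,q4}} {{q1,q2,q3}}
  W145: {{q4},{q1,q3},{q1,q4},{q2,q4},{q3,q4},{q4,q5},{q1,q2,q3},{q1,q3,q4},{q2,q3,q4},{q3,q4,q5}}
  W146: {{q4,q5},{q3,q4,q5}}
  W156: {{q4,q5},{q3,q4,q5}}
  W234: {{q2,q4},{q2,q3,q4}} {{q2,q5}}
  W235: {{q2,q4},{q2,q3,q4}}
  W236: {{q2,q5}}
  W245: {{q4},{q1,q4},{q2,q4},{q3,q4},{q4,q5},{q1,q3,q4},{q2,q3,q4},{q3,q4,q5}}
  W246: {{q2,q5}} {{q4,q5},{q3,q4,q5}}
  W256: {{q4,q5},{q3,q4,q5}}
  W345: {{q1,q2},{q1,q2,q3}} {{q2,q4},{q2,q3,q4}}
  W346: {{q2,q5}}
  W456: {{q4,q5},{q3,q4,q5}}
  W1234: {{q2,q4},{q2,q3,q4}}
  W1235: {{q2,q4},{q2,q3,q4}}
  W1245: {{q4},{q1,q4},{q2,q4},{q3,q4},{q4,q5},{q1,q3,q4},{q2,q3,q4},{q3,q4,q5}}
  W1246: {{q4,q5},{q3,q4,q5}}
  W1256: {{q4,q5},{q3,q4,q5}}
  W1345: {{q2,q4},{q2,q3,q4}} {{q1,q2,q3}}
  W1456: {{q4,q5},{q3,q4,q5}}
  W2345: {{q2,q4},{q2,q3,q4}}
  W2346: {{q2,q5}}
  W2456: {{q4,q5},{q3,q4,q5}}
  W12345: {{q2,q4},{q2,q3,q4}}
  W12456: {{q4,q5},{q3,q4,q5}}
C dims 6,19,22,11; δ0: rk 5, SNF 1^5; δ1: rk 13, SNF 1^13; δ2: rk 9, SNF 1^9
degree 0: 6−5−0 = 1 → Ȟ^0 ≅ Z
degree 1: 19−13−5 = 1 → Ȟ^1 ≅ Z
degree 2: 22−9−13 = 0 → Ȟ^2 ≅ 0
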